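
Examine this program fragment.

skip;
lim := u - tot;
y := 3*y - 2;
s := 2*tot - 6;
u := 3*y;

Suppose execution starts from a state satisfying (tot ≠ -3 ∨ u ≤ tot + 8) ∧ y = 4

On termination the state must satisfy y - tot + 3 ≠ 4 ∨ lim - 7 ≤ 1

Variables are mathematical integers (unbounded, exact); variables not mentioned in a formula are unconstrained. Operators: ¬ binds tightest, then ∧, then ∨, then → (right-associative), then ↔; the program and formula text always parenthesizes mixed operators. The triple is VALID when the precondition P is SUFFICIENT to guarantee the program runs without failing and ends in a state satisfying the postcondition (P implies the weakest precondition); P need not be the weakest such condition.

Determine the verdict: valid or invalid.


Working backward. After the program, the postcondition y - tot + 3 ≠ 4 ∨ lim - 7 ≤ 1 must hold; in canonical form it is y ≠ tot + 1 ∨ lim ≤ 8.
Before u := 3*y: y ≠ tot + 1 ∨ lim ≤ 8
Before s := 2*tot - 6: y ≠ tot + 1 ∨ lim ≤ 8
Before y := 3*y - 2: 3*y ≠ tot + 3 ∨ lim ≤ 8
Before lim := u - tot: 3*y ≠ tot + 3 ∨ u ≤ tot + 8
Before skip: 3*y ≠ tot + 3 ∨ u ≤ tot + 8
The weakest precondition is 3*y ≠ tot + 3 ∨ u ≤ tot + 8.
Check whether (tot ≠ -3 ∨ u ≤ tot + 8) ∧ y = 4 implies it.
Countermodel: at the initial state tot = 9, u = 18, y = 4, the precondition holds but the weakest precondition fails.
Answer: invalid


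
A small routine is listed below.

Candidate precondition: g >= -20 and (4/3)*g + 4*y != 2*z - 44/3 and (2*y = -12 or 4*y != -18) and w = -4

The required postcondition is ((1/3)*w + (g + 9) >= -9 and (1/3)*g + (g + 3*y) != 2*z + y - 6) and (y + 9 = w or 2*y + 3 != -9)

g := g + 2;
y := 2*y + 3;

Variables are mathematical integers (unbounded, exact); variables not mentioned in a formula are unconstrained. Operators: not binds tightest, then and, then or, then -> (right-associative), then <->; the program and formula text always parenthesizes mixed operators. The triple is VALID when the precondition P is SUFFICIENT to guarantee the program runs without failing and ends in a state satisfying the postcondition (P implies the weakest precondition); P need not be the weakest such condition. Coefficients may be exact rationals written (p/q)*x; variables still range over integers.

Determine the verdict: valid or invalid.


Working backward. After the program, the postcondition ((1/3)*w + (g + 9) >= -9 and (1/3)*g + (g + 3*y) != 2*z + y - 6) and (y + 9 = w or 2*y + 3 != -9) must hold; in canonical form it is g + (1/3)*w >= -18 and (4/3)*g + 2*y != 2*z - 6 and (y = w - 9 or 2*y != -12).
Before y := 2*y + 3: g + (1/3)*w >= -18 and (4/3)*g + 4*y != 2*z - 12 and (2*y = w - 12 or 4*y != -18)
Before g := g + 2: g + (1/3)*w >= -20 and (4/3)*g + 4*y != 2*z - 44/3 and (2*y = w - 12 or 4*y != -18)
The weakest precondition is g + (1/3)*w >= -20 and (4/3)*g + 4*y != 2*z - 44/3 and (2*y = w - 12 or 4*y != -18).
Check whether g >= -20 and (4/3)*g + 4*y != 2*z - 44/3 and (2*y = -12 or 4*y != -18) and w = -4 implies it.
Countermodel: at the initial state g = -19, w = -4, y = 0, z = -6, the precondition holds but the weakest precondition fails.
Answer: invalid


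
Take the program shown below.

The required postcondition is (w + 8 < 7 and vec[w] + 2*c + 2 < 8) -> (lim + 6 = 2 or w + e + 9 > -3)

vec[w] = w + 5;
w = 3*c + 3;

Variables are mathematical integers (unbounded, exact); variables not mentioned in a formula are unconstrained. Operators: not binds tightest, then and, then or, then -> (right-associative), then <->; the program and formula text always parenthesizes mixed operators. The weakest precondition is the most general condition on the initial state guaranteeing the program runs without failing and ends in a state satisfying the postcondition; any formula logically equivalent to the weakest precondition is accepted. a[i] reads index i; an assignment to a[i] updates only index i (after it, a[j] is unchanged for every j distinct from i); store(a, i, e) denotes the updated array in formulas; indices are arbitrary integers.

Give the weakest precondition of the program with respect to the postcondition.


Working backward. After the program, the postcondition (w + 8 < 7 and vec[w] + 2*c + 2 < 8) -> (lim + 6 = 2 or w + e + 9 > -3) must hold; in canonical form it is (w < -1 and vec[w] + 2*c < 6) -> (lim = -4 or e + w > -12).
Before w := 3*c + 3: (3*c < -4 and vec[3*c + 3] + 2*c < 6) -> (lim = -4 or 3*c + e > -15)
Before vec[w] := w + 5: (3*c < -4 and store(vec, w, w + 5)[3*c + 3] + 2*c < 6) -> (lim = -4 or 3*c + e > -15)
Answer: WP = (3*c < -4 and store(vec, w, w + 5)[3*c + 3] + 2*c < 6) -> (lim = -4 or 3*c + e > -15)


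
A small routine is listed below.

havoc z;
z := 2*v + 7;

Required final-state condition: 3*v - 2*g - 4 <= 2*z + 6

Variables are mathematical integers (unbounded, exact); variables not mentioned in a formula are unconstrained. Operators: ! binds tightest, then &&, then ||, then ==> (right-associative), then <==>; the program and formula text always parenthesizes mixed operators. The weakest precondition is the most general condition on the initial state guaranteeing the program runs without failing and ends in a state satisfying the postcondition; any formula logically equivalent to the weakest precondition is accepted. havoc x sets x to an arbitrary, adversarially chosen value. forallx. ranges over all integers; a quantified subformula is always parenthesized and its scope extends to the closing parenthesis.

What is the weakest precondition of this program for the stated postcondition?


Working backward. After the program, the postcondition 3*v - 2*g - 4 <= 2*z + 6 must hold; in canonical form it is 3*v <= 2*g + 2*z + 10.
Before z := 2*v + 7: 2*g + v >= -24
Before havoc z: 2*g + v >= -24
Answer: WP = 2*g + v >= -24


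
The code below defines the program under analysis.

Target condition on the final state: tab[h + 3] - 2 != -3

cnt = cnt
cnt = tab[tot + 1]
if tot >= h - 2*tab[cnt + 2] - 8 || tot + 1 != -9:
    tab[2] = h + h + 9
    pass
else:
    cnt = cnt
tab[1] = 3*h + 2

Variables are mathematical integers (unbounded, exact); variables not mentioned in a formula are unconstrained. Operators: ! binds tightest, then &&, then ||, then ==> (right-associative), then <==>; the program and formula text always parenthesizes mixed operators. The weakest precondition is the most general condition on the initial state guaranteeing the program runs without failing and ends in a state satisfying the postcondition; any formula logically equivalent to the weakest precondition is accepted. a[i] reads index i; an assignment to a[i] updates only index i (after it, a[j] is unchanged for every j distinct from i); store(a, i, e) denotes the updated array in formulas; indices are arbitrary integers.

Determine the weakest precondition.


Working backward. After the program, the postcondition tab[h + 3] - 2 != -3 must hold; in canonical form it is tab[h + 3] != -1.
Before tab[1] := 3*h + 2: store(tab, 1, 3*h + 2)[h + 3] != -1
Then branch requires store(store(tab, 2, 2*h + 9), 1, 3*h + 2)[h + 3] != -1; else branch requires store(tab, 1, 3*h + 2)[h + 3] != -1.
Before the if: ((2*tab[cnt + 2] + tot >= h - 8 || tot != -10) ==> store(store(tab, 2, 2*h + 9), 1, 3*h + 2)[h + 3] != -1) && ((!(2*tab[cnt + 2] + tot >= h - 8 || tot != -10)) ==> store(tab, 1, 3*h + 2)[h + 3] != -1)
Before cnt := tab[tot + 1]: ((2*tab[tab[tot + 1] + 2] + tot >= h - 8 || tot != -10) ==> store(store(tab, 2, 2*h + 9), 1, 3*h + 2)[h + 3] != -1) && ((!(2*tab[tab[tot + 1] + 2] + tot >= h - 8 || tot != -10)) ==> store(tab, 1, 3*h + 2)[h + 3] != -1)
Before cnt := cnt: ((2*tab[tab[tot + 1] + 2] + tot >= h - 8 || tot != -10) ==> store(store(tab, 2, 2*h + 9), 1, 3*h + 2)[h + 3] != -1) && ((!(2*tab[tab[tot + 1] + 2] + tot >= h - 8 || tot != -10)) ==> store(tab, 1, 3*h + 2)[h + 3] != -1)
Answer: WP = ((2*tab[tab[tot + 1] + 2] + tot >= h - 8 || tot != -10) ==> store(store(tab, 2, 2*h + 9), 1, 3*h + 2)[h + 3] != -1) && ((!(2*tab[tab[tot + 1] + 2] + tot >= h - 8 || tot != -10)) ==> store(tab, 1, 3*h + 2)[h + 3] != -1)


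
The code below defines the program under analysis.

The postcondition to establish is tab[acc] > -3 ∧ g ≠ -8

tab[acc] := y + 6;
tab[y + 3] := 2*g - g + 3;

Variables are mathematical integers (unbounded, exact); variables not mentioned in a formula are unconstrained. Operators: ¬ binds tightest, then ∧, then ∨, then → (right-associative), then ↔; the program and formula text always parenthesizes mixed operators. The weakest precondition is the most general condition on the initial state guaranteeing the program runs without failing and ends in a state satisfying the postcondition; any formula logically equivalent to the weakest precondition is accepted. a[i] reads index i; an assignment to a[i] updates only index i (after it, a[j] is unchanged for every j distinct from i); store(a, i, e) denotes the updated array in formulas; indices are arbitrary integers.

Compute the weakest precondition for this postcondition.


Working backward. After the program, tab[acc] > -3 ∧ g ≠ -8 must hold.
Before tab[y + 3] := 2*g - g + 3: store(tab, y + 3, g + 3)[acc] > -3 ∧ g ≠ -8
Before tab[acc] := y + 6: store(store(tab, acc, y + 6), y + 3, g + 3)[acc] > -3 ∧ g ≠ -8
Answer: WP = store(store(tab, acc, y + 6), y + 3, g + 3)[acc] > -3 ∧ g ≠ -8


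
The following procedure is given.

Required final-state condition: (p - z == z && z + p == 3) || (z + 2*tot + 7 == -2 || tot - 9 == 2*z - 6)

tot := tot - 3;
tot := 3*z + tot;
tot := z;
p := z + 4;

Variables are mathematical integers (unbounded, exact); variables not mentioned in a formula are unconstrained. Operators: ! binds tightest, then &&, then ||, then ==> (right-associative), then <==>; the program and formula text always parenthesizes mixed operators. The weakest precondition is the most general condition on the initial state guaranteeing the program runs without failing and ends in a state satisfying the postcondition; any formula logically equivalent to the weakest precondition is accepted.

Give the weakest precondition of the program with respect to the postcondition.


Working backward. After the program, the postcondition (p - z == z && z + p == 3) || (z + 2*tot + 7 == -2 || tot - 9 == 2*z - 6) must hold; in canonical form it is (p == 2*z && p + z == 3) || 2*tot + z == -9 || tot == 2*z + 3.
Before p := z + 4: (z == 4 && 2*z == -1) || 2*tot + z == -9 || tot == 2*z + 3
Before tot := z: (z == 4 && 2*z == -1) || 3*z == -9 || z == -3
Before tot := 3*z + tot: (z == 4 && 2*z == -1) || 3*z == -9 || z == -3
Before tot := tot - 3: (z == 4 && 2*z == -1) || 3*z == -9 || z == -3
Answer: WP = (z == 4 && 2*z == -1) || 3*z == -9 || z == -3


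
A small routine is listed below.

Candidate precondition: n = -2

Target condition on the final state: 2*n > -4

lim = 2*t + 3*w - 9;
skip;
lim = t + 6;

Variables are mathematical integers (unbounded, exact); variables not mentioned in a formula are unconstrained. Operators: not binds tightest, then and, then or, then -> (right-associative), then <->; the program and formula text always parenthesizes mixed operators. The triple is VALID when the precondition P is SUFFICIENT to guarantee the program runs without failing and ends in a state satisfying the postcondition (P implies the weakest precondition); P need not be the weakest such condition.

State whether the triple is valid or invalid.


Working backward. After the program, 2*n > -4 must hold.
Before lim := t + 6: 2*n > -4
Before skip: 2*n > -4
Before lim := 2*t + 3*w - 9: 2*n > -4
The weakest precondition is 2*n > -4.
Check whether n = -2 implies it.
Countermodel: at the initial state n = -2, the precondition holds but the weakest precondition fails.
Answer: invalid


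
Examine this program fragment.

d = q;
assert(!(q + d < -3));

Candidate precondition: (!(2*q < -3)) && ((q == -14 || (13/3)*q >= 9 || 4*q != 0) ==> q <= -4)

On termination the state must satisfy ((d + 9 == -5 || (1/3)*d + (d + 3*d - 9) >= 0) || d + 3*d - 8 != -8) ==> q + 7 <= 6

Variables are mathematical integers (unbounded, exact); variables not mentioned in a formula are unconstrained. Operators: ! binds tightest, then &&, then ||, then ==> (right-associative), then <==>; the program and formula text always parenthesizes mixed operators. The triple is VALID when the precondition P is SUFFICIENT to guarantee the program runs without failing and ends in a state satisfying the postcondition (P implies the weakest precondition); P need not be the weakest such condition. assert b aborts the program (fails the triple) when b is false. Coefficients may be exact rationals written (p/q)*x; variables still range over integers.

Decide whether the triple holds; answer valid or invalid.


Working backward. After the program, the postcondition ((d + 9 == -5 || (1/3)*d + (d + 3*d - 9) >= 0) || d + 3*d - 8 != -8) ==> q + 7 <= 6 must hold; in canonical form it is (d == -14 || (13/3)*d >= 9 || 4*d != 0) ==> q <= -1.
Before assert !(q + d < -3): (!(d + q < -3)) && ((d == -14 || (13/3)*d >= 9 || 4*d != 0) ==> q <= -1)
Before d := q: (!(2*q < -3)) && ((q == -14 || (13/3)*q >= 9 || 4*q != 0) ==> q <= -1)
The weakest precondition is (!(2*q < -3)) && ((q == -14 || (13/3)*q >= 9 || 4*q != 0) ==> q <= -1).
Check whether (!(2*q < -3)) && ((q == -14 || (13/3)*q >= 9 || 4*q != 0) ==> q <= -4) implies it.
Every state satisfying the precondition satisfies the weakest precondition: the implication holds.
Answer: valid


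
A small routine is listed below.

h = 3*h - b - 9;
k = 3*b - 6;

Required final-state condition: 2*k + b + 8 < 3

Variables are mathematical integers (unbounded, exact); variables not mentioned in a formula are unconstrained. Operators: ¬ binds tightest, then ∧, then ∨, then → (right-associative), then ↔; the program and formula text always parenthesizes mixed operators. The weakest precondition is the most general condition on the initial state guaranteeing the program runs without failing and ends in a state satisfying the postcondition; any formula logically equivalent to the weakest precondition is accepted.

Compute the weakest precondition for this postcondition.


Working backward. After the program, the postcondition 2*k + b + 8 < 3 must hold; in canonical form it is b + 2*k < -5.
Before k := 3*b - 6: 7*b < 7
Before h := 3*h - b - 9: 7*b < 7
Answer: WP = 7*b < 7


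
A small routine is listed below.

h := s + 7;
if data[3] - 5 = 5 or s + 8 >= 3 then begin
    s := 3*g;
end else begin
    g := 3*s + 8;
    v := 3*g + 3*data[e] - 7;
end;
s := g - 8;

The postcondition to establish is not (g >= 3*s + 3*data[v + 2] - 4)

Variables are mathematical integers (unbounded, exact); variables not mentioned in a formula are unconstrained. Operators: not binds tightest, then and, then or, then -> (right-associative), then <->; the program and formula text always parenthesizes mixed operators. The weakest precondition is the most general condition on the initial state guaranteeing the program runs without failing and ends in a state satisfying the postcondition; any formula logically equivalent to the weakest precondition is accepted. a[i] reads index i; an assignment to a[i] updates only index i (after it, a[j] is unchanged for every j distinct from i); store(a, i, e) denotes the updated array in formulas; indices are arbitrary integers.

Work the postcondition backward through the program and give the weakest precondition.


Working backward. After the program, the postcondition not (g >= 3*s + 3*data[v + 2] - 4) must hold; in canonical form it is not (g >= 3*data[v + 2] + 3*s - 4).
Before s := g - 8: not (3*data[v + 2] + 2*g <= 28)
Then branch requires not (3*data[v + 2] + 2*g <= 28); else branch requires not (3*data[3*data[e] + 9*s + 19] + 6*s <= 12).
Before the if: ((data[3] = 10 or s >= -5) -> (not (3*data[v + 2] + 2*g <= 28))) and ((not (data[3] = 10 or s >= -5)) -> (not (3*data[3*data[e] + 9*s + 19] + 6*s <= 12)))
Before h := s + 7: ((data[3] = 10 or s >= -5) -> (not (3*data[v + 2] + 2*g <= 28))) and ((not (data[3] = 10 or s >= -5)) -> (not (3*data[3*data[e] + 9*s + 19] + 6*s <= 12)))
Answer: WP = ((data[3] = 10 or s >= -5) -> (not (3*data[v + 2] + 2*g <= 28))) and ((not (data[3] = 10 or s >= -5)) -> (not (3*data[3*data[e] + 9*s + 19] + 6*s <= 12)))


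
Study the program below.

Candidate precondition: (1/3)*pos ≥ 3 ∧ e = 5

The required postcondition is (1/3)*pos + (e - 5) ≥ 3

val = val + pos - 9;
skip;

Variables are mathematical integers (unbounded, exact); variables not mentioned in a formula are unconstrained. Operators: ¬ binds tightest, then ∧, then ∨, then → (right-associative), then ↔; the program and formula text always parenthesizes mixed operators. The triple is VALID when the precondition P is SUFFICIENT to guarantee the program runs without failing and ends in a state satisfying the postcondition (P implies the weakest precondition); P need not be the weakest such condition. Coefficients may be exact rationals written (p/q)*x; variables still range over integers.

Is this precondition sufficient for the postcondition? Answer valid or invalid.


Working backward. After the program, the postcondition (1/3)*pos + (e - 5) ≥ 3 must hold; in canonical form it is e + (1/3)*pos ≥ 8.
Before skip: e + (1/3)*pos ≥ 8
Before val := val + pos - 9: e + (1/3)*pos ≥ 8
The weakest precondition is e + (1/3)*pos ≥ 8.
Check whether (1/3)*pos ≥ 3 ∧ e = 5 implies it.
Every state satisfying the precondition satisfies the weakest precondition: the implication holds.
Answer: valid


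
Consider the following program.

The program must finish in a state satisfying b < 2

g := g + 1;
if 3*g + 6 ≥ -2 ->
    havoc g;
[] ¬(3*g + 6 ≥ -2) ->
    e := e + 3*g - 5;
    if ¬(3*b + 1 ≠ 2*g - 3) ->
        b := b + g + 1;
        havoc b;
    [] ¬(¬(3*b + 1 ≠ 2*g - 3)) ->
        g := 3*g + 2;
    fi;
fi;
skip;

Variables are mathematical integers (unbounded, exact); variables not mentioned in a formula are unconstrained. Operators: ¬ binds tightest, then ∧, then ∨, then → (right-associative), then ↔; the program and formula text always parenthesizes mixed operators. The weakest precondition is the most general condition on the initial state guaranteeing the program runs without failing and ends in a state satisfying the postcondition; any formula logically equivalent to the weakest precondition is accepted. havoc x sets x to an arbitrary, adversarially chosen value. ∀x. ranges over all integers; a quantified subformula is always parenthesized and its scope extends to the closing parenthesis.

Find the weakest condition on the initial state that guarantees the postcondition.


Working backward. After the program, b < 2 must hold.
Before skip: b < 2
Then branch requires b < 2; else branch requires ((¬(3*b ≠ 2*g - 4)) → (∀b_1. b_1 < 2)) ∧ (3*b ≠ 2*g - 4 → b < 2).
Before the if: (3*g ≥ -8 → b < 2) ∧ ((¬(3*g ≥ -8)) → (((¬(3*b ≠ 2*g - 4)) → (∀b_1. b_1 < 2)) ∧ (3*b ≠ 2*g - 4 → b < 2)))
Before g := g + 1: (3*g ≥ -11 → b < 2) ∧ ((¬(3*g ≥ -11)) → (((¬(3*b ≠ 2*g - 2)) → (∀b_1. b_1 < 2)) ∧ (3*b ≠ 2*g - 2 → b < 2)))
Answer: WP = (3*g ≥ -11 → b < 2) ∧ ((¬(3*g ≥ -11)) → (((¬(3*b ≠ 2*g - 2)) → (∀b_1. b_1 < 2)) ∧ (3*b ≠ 2*g - 2 → b < 2)))


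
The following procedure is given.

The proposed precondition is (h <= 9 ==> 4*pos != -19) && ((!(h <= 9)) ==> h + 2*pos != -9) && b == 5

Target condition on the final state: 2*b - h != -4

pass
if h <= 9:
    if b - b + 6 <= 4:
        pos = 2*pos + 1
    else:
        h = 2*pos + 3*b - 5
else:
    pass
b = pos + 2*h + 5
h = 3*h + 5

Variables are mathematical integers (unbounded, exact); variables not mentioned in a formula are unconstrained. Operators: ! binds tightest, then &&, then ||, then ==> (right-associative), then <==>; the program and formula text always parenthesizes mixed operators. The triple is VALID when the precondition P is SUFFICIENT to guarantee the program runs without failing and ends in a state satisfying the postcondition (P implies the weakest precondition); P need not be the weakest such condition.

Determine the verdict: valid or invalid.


Working backward. After the program, the postcondition 2*b - h != -4 must hold; in canonical form it is 2*b != h - 4.
Before h := 3*h + 5: 2*b != 3*h + 1
Before b := pos + 2*h + 5: h + 2*pos != -9
Then branch requires 3*b + 4*pos != -4; else branch requires h + 2*pos != -9.
Before the if: (h <= 9 ==> 3*b + 4*pos != -4) && ((!(h <= 9)) ==> h + 2*pos != -9)
Before skip: (h <= 9 ==> 3*b + 4*pos != -4) && ((!(h <= 9)) ==> h + 2*pos != -9)
The weakest precondition is (h <= 9 ==> 3*b + 4*pos != -4) && ((!(h <= 9)) ==> h + 2*pos != -9).
Check whether (h <= 9 ==> 4*pos != -19) && ((!(h <= 9)) ==> h + 2*pos != -9) && b == 5 implies it.
Every state satisfying the precondition satisfies the weakest precondition: the implication holds.
Answer: valid


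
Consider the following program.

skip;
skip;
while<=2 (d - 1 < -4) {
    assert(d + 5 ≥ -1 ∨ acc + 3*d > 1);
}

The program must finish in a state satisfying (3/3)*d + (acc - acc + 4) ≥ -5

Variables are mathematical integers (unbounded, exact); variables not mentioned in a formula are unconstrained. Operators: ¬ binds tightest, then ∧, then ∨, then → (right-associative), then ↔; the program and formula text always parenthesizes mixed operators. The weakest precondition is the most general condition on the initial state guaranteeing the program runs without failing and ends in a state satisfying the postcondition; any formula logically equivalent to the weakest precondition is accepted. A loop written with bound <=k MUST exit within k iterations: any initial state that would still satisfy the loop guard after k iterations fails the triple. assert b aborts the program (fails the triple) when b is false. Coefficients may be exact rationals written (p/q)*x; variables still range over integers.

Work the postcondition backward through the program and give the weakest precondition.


Working backward. After the program, the postcondition (3/3)*d + (acc - acc + 4) ≥ -5 must hold; in canonical form it is d ≥ -9.
Before the loop (bound <=2), unroll the exhaustion recursion (WP_0 = exit-now case; WP_j = one more guarded iteration, up to j = 2):
  WP_0: (¬(d < -3)) ∧ d ≥ -9
  WP_1: (d < -3 → ((d ≥ -6 ∨ acc + 3*d > 1) ∧ (¬(d < -3)) ∧ d ≥ -9)) ∧ ((¬(d < -3)) → d ≥ -9)
  WP_2: (d < -3 → ((d ≥ -6 ∨ acc + 3*d > 1) ∧ (d < -3 → ((d ≥ -6 ∨ acc + 3*d > 1) ∧ (¬(d < -3)) ∧ d ≥ -9)) ∧ ((¬(d < -3)) → d ≥ -9))) ∧ ((¬(d < -3)) → d ≥ -9)
So before the loop: (d < -3 → ((d ≥ -6 ∨ acc + 3*d > 1) ∧ (d < -3 → ((d ≥ -6 ∨ acc + 3*d > 1) ∧ (¬(d < -3)) ∧ d ≥ -9)) ∧ ((¬(d < -3)) → d ≥ -9))) ∧ ((¬(d < -3)) → d ≥ -9)
Before skip: (d < -3 → ((d ≥ -6 ∨ acc + 3*d > 1) ∧ (d < -3 → ((d ≥ -6 ∨ acc + 3*d > 1) ∧ (¬(d < -3)) ∧ d ≥ -9)) ∧ ((¬(d < -3)) → d ≥ -9))) ∧ ((¬(d < -3)) → d ≥ -9)
Before skip: (d < -3 → ((d ≥ -6 ∨ acc + 3*d > 1) ∧ (d < -3 → ((d ≥ -6 ∨ acc + 3*d > 1) ∧ (¬(d < -3)) ∧ d ≥ -9)) ∧ ((¬(d < -3)) → d ≥ -9))) ∧ ((¬(d < -3)) → d ≥ -9)
Answer: WP = (d < -3 → ((d ≥ -6 ∨ acc + 3*d > 1) ∧ (d < -3 → ((d ≥ -6 ∨ acc + 3*d > 1) ∧ (¬(d < -3)) ∧ d ≥ -9)) ∧ ((¬(d < -3)) → d ≥ -9))) ∧ ((¬(d < -3)) → d ≥ -9)


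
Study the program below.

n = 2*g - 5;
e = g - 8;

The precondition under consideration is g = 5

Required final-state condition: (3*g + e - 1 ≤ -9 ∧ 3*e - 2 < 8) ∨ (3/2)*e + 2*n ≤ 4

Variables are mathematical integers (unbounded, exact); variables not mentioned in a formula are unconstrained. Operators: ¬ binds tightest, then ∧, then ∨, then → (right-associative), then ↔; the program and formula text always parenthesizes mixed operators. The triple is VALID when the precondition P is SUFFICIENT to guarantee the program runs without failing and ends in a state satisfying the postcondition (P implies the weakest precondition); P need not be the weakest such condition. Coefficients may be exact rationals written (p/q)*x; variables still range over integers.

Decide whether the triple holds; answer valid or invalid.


Working backward. After the program, the postcondition (3*g + e - 1 ≤ -9 ∧ 3*e - 2 < 8) ∨ (3/2)*e + 2*n ≤ 4 must hold; in canonical form it is (e + 3*g ≤ -8 ∧ 3*e < 10) ∨ (3/2)*e + 2*n ≤ 4.
Before e := g - 8: (4*g ≤ 0 ∧ 3*g < 34) ∨ (3/2)*g + 2*n ≤ 16
Before n := 2*g - 5: (4*g ≤ 0 ∧ 3*g < 34) ∨ (11/2)*g ≤ 26
The weakest precondition is (4*g ≤ 0 ∧ 3*g < 34) ∨ (11/2)*g ≤ 26.
Check whether g = 5 implies it.
Countermodel: at the initial state g = 5, the precondition holds but the weakest precondition fails.
Answer: invalid


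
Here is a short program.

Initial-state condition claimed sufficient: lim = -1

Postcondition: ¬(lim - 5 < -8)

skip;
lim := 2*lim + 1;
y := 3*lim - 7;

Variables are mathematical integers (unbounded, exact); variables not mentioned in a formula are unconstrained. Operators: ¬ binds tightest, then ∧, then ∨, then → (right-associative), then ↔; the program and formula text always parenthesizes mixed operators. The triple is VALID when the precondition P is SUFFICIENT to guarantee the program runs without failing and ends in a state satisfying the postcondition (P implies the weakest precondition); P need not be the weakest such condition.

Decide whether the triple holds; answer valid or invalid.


Working backward. After the program, the postcondition ¬(lim - 5 < -8) must hold; in canonical form it is ¬(lim < -3).
Before y := 3*lim - 7: ¬(lim < -3)
Before lim := 2*lim + 1: ¬(2*lim < -4)
Before skip: ¬(2*lim < -4)
The weakest precondition is ¬(2*lim < -4).
Check whether lim = -1 implies it.
Every state satisfying the precondition satisfies the weakest precondition: the implication holds.
Answer: valid


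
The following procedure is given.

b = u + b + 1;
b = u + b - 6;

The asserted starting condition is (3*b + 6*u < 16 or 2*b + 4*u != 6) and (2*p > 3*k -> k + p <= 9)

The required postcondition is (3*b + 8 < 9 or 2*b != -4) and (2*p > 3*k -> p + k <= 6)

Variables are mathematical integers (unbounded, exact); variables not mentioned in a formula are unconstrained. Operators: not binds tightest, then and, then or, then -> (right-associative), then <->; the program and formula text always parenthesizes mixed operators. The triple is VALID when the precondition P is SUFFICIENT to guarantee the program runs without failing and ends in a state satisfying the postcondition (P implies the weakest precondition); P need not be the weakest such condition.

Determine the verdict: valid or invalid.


Working backward. After the program, the postcondition (3*b + 8 < 9 or 2*b != -4) and (2*p > 3*k -> p + k <= 6) must hold; in canonical form it is (3*b < 1 or 2*b != -4) and (2*p > 3*k -> k + p <= 6).
Before b := u + b - 6: (3*b + 3*u < 19 or 2*b + 2*u != 8) and (2*p > 3*k -> k + p <= 6)
Before b := u + b + 1: (3*b + 6*u < 16 or 2*b + 4*u != 6) and (2*p > 3*k -> k + p <= 6)
The weakest precondition is (3*b + 6*u < 16 or 2*b + 4*u != 6) and (2*p > 3*k -> k + p <= 6).
Check whether (3*b + 6*u < 16 or 2*b + 4*u != 6) and (2*p > 3*k -> k + p <= 9) implies it.
Countermodel: at the initial state b = 0, k = 3, p = 5, u = 0, the precondition holds but the weakest precondition fails.
Answer: invalid


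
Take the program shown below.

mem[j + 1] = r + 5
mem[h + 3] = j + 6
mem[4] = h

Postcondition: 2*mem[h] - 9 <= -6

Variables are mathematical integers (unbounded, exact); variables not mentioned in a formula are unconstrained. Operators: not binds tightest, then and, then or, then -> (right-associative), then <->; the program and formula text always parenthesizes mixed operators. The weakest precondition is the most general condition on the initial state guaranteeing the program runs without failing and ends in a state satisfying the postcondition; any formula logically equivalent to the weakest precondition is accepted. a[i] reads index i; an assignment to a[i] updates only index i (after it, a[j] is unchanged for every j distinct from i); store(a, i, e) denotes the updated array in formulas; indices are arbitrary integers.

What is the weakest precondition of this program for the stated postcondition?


Working backward. After the program, the postcondition 2*mem[h] - 9 <= -6 must hold; in canonical form it is 2*mem[h] <= 3.
Before mem[4] := h: 2*store(mem, 4, h)[h] <= 3
Before mem[h + 3] := j + 6: 2*store(store(mem, h + 3, j + 6), 4, h)[h] <= 3
Before mem[j + 1] := r + 5: 2*store(store(store(mem, j + 1, r + 5), h + 3, j + 6), 4, h)[h] <= 3
Answer: WP = 2*store(store(store(mem, j + 1, r + 5), h + 3, j + 6), 4, h)[h] <= 3


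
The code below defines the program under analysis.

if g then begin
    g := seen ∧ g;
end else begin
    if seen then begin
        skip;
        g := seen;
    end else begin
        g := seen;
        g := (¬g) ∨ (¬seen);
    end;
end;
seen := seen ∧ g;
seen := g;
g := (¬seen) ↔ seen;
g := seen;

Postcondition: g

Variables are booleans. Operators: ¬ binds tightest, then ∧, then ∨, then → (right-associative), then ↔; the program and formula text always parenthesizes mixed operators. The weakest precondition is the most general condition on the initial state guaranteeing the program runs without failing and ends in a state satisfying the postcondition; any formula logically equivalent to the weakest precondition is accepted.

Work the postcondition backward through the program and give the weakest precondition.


Working backward. After the program, g must hold.
Before g := seen: seen
Before g := (¬seen) ↔ seen: seen
Before seen := g: g
Before seen := seen ∧ g: g
Then branch requires seen ∧ g; else branch requires true.
Before the if: g → (seen ∧ g)
Answer: WP = g → (seen ∧ g)


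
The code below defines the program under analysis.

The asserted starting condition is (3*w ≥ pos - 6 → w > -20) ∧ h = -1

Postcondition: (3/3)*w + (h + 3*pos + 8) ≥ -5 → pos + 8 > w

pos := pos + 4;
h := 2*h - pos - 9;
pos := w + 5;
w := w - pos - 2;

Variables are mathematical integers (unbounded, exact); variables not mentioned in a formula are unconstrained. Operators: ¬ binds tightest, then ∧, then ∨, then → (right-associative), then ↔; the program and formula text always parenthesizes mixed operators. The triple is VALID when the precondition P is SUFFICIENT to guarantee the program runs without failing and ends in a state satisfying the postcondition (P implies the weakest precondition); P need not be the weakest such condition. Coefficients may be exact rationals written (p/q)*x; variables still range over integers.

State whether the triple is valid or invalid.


Working backward. After the program, the postcondition (3/3)*w + (h + 3*pos + 8) ≥ -5 → pos + 8 > w must hold; in canonical form it is h + 3*pos + w ≥ -13 → pos > w - 8.
Before w := w - pos - 2: h + 2*pos + w ≥ -11 → 2*pos > w - 10
Before pos := w + 5: h + 3*w ≥ -21 → w > -20
Before h := 2*h - pos - 9: 2*h + 3*w ≥ pos - 12 → w > -20
Before pos := pos + 4: 2*h + 3*w ≥ pos - 8 → w > -20
The weakest precondition is 2*h + 3*w ≥ pos - 8 → w > -20.
Check whether (3*w ≥ pos - 6 → w > -20) ∧ h = -1 implies it.
Every state satisfying the precondition satisfies the weakest precondition: the implication holds.
Answer: valid


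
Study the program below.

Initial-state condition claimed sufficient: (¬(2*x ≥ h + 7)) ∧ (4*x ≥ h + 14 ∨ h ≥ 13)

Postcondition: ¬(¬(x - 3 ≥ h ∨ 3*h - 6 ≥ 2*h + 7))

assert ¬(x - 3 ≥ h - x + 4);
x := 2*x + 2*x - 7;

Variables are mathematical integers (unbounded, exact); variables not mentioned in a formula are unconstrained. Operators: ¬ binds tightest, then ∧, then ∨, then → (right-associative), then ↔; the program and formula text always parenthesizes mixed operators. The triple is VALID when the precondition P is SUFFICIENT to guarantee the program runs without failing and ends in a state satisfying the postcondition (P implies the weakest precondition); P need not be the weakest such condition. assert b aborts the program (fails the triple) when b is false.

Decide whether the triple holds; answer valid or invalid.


Working backward. After the program, the postcondition ¬(¬(x - 3 ≥ h ∨ 3*h - 6 ≥ 2*h + 7)) must hold; in canonical form it is x ≥ h + 3 ∨ h ≥ 13.
Before x := 2*x + 2*x - 7: 4*x ≥ h + 10 ∨ h ≥ 13
Before assert ¬(x - 3 ≥ h - x + 4): (¬(2*x ≥ h + 7)) ∧ (4*x ≥ h + 10 ∨ h ≥ 13)
The weakest precondition is (¬(2*x ≥ h + 7)) ∧ (4*x ≥ h + 10 ∨ h ≥ 13).
Check whether (¬(2*x ≥ h + 7)) ∧ (4*x ≥ h + 14 ∨ h ≥ 13) implies it.
Every state satisfying the precondition satisfies the weakest precondition: the implication holds.
Answer: valid


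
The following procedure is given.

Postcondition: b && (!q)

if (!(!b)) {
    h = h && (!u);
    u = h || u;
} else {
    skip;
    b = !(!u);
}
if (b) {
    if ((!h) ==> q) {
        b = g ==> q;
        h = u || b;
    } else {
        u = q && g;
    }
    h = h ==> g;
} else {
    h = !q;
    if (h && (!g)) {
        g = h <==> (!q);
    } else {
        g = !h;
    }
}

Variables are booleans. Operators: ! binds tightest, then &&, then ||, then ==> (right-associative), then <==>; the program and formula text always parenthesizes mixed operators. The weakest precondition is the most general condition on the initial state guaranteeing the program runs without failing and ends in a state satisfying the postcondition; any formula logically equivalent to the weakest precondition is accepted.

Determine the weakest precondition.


Working backward. After the program, b && (!q) must hold.
Then branch requires (((!h) ==> q) ==> ((g ==> q) && (!q))) && ((!((!h) ==> q)) ==> (b && (!q))); else branch requires (((!q) && (!g)) ==> (b && (!q))) && ((!((!q) && (!g))) ==> (b && (!q))).
Before the if: (b ==> ((((!h) ==> q) ==> ((g ==> q) && (!q))) && ((!((!h) ==> q)) ==> (b && (!q))))) && ((!b) ==> ((((!q) && (!g)) ==> (b && (!q))) && ((!((!q) && (!g))) ==> (b && (!q)))))
Then branch requires (b ==> ((((!(h && (!u))) ==> q) ==> ((g ==> q) && (!q))) && ((!((!(h && (!u))) ==> q)) ==> (b && (!q))))) && ((!b) ==> ((((!q) && (!g)) ==> (b && (!q))) && ((!((!q) && (!g))) ==> (b && (!q))))); else branch requires (u ==> ((((!h) ==> q) ==> ((g ==> q) && (!q))) && ((!((!h) ==> q)) ==> (u && (!q))))) && ((!u) ==> ((((!q) && (!g)) ==> (u && (!q))) && ((!((!q) && (!g))) ==> (u && (!q))))).
Before the if: (b ==> ((b ==> ((((!(h && (!u))) ==> q) ==> ((g ==> q) && (!q))) && ((!((!(h && (!u))) ==> q)) ==> (b && (!q))))) && ((!b) ==> ((((!q) && (!g)) ==> (b && (!q))) && ((!((!q) && (!g))) ==> (b && (!q))))))) && ((!b) ==> ((u ==> ((((!h) ==> q) ==> ((g ==> q) && (!q))) && ((!((!h) ==> q)) ==> (u && (!q))))) && ((!u) ==> ((((!q) && (!g)) ==> (u && (!q))) && ((!((!q) && (!g))) ==> (u && (!q)))))))
Answer: WP = (b ==> ((b ==> ((((!(h && (!u))) ==> q) ==> ((g ==> q) && (!q))) && ((!((!(h && (!u))) ==> q)) ==> (b && (!q))))) && ((!b) ==> ((((!q) && (!g)) ==> (b && (!q))) && ((!((!q) && (!g))) ==> (b && (!q))))))) && ((!b) ==> ((u ==> ((((!h) ==> q) ==> ((g ==> q) && (!q))) && ((!((!h) ==> q)) ==> (u && (!q))))) && ((!u) ==> ((((!q) && (!g)) ==> (u && (!q))) && ((!((!q) && (!g))) ==> (u && (!q)))))))


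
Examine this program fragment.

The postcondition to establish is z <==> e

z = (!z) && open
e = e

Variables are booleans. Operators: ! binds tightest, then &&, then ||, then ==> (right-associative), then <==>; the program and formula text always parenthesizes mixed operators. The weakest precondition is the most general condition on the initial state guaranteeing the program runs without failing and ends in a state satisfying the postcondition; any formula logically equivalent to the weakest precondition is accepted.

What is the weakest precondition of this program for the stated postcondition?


Working backward. After the program, z <==> e must hold.
Before e := e: z <==> e
Before z := (!z) && open: ((!z) && open) <==> e
Answer: WP = ((!z) && open) <==> e


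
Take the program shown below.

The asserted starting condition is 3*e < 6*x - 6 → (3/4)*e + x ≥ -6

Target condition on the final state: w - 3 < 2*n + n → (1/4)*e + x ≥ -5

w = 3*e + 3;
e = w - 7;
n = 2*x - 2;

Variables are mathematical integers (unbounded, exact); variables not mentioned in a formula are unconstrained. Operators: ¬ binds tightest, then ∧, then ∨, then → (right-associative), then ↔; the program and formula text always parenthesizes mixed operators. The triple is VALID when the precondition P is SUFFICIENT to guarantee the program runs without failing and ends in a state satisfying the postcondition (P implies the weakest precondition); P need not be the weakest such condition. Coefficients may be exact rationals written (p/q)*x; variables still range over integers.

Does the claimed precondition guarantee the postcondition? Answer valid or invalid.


Working backward. After the program, the postcondition w - 3 < 2*n + n → (1/4)*e + x ≥ -5 must hold; in canonical form it is w < 3*n + 3 → (1/4)*e + x ≥ -5.
Before n := 2*x - 2: w < 6*x - 3 → (1/4)*e + x ≥ -5
Before e := w - 7: w < 6*x - 3 → (1/4)*w + x ≥ -13/4
Before w := 3*e + 3: 3*e < 6*x - 6 → (3/4)*e + x ≥ -4
The weakest precondition is 3*e < 6*x - 6 → (3/4)*e + x ≥ -4.
Check whether 3*e < 6*x - 6 → (3/4)*e + x ≥ -6 implies it.
Countermodel: at the initial state e = -7, x = 1, the precondition holds but the weakest precondition fails.
Answer: invalid


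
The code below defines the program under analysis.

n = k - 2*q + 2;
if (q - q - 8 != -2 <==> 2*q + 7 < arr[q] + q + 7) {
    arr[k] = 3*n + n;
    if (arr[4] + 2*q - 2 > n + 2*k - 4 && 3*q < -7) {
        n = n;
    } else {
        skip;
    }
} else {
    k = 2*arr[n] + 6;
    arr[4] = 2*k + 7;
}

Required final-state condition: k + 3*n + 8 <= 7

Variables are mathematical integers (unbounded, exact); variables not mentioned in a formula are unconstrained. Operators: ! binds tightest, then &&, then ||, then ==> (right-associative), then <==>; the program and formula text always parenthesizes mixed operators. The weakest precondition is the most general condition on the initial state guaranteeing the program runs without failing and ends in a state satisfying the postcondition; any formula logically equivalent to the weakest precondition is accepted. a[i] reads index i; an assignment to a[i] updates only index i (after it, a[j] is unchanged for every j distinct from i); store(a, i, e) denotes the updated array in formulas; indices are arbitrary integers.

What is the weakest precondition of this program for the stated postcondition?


Working backward. After the program, the postcondition k + 3*n + 8 <= 7 must hold; in canonical form it is k + 3*n <= -1.
Then branch requires ((store(arr, k, 4*n)[4] + 2*q > 2*k + n - 2 && 3*q < -7) ==> k + 3*n <= -1) && ((!(store(arr, k, 4*n)[4] + 2*q > 2*k + n - 2 && 3*q < -7)) ==> k + 3*n <= -1); else branch requires 2*arr[n] + 3*n <= -7.
Before the if: (q < arr[q] ==> (((store(arr, k, 4*n)[4] + 2*q > 2*k + n - 2 && 3*q < -7) ==> k + 3*n <= -1) && ((!(store(arr, k, 4*n)[4] + 2*q > 2*k + n - 2 && 3*q < -7)) ==> k + 3*n <= -1))) && ((!(q < arr[q])) ==> 2*arr[n] + 3*n <= -7)
Before n := k - 2*q + 2: (q < arr[q] ==> (((store(arr, k, 4*k - 8*q + 8)[4] + 4*q > 3*k && 3*q < -7) ==> 4*k <= 6*q - 7) && ((!(store(arr, k, 4*k - 8*q + 8)[4] + 4*q > 3*k && 3*q < -7)) ==> 4*k <= 6*q - 7))) && ((!(q < arr[q])) ==> 2*arr[k - 2*q + 2] + 3*k <= 6*q - 13)
Answer: WP = (q < arr[q] ==> (((store(arr, k, 4*k - 8*q + 8)[4] + 4*q > 3*k && 3*q < -7) ==> 4*k <= 6*q - 7) && ((!(store(arr, k, 4*k - 8*q + 8)[4] + 4*q > 3*k && 3*q < -7)) ==> 4*k <= 6*q - 7))) && ((!(q < arr[q])) ==> 2*arr[k - 2*q + 2] + 3*k <= 6*q - 13)


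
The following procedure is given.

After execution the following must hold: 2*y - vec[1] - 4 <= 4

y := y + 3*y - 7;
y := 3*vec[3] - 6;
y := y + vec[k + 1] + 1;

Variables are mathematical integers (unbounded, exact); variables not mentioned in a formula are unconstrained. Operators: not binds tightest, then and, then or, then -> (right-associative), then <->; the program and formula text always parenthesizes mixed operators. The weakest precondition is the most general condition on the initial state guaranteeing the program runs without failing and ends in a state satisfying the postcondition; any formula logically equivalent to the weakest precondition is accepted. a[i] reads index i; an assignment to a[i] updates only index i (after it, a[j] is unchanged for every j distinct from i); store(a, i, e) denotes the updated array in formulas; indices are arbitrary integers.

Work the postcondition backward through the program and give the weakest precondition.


Working backward. After the program, the postcondition 2*y - vec[1] - 4 <= 4 must hold; in canonical form it is 2*y <= vec[1] + 8.
Before y := y + vec[k + 1] + 1: 2*vec[k + 1] + 2*y <= vec[1] + 6
Before y := 3*vec[3] - 6: 2*vec[k + 1] + 6*vec[3] <= vec[1] + 18
Before y := y + 3*y - 7: 2*vec[k + 1] + 6*vec[3] <= vec[1] + 18
Answer: WP = 2*vec[k + 1] + 6*vec[3] <= vec[1] + 18
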